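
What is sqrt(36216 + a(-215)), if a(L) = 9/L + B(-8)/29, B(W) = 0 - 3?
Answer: sqrt(1407899499690)/6235 ≈ 190.30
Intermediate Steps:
B(W) = -3
a(L) = -3/29 + 9/L (a(L) = 9/L - 3/29 = -3/29 + 9/L)
sqrt(36216 + a(-215)) = sqrt(36216 + (-3/29 + 9/(-215))) = sqrt(36216 + (-3/29 + 9*(-1/215))) = sqrt(36216 + (-3/29 - 9/215)) = sqrt(36216 - 906/6235) = sqrt(225805854/6235) = sqrt(1407899499690)/6235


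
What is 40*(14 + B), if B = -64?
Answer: -2000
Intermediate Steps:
40*(14 + B) = 40*(14 - 64) = 40*(-50) = -2000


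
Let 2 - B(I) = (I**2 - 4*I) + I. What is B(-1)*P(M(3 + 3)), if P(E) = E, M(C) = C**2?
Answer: -72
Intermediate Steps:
B(I) = 2 - I**2 + 3*I (B(I) = 2 - ((I**2 - 4*I) + I) = 2 - (I**2 - 3*I) = 2 + (-I**2 + 3*I) = 2 - I**2 + 3*I)
B(-1)*P(M(3 + 3)) = (2 - 1*(-1)**2 + 3*(-1))*(3 + 3)**2 = (2 - 1*1 - 3)*6**2 = (2 - 1 - 3)*36 = -2*36 = -72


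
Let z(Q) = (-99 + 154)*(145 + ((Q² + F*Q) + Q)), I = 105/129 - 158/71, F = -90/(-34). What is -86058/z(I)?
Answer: -2272702179279/206028239890 ≈ -11.031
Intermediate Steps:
F = 45/17 (F = -90*(-1/34) = 45/17 ≈ 2.6471)
I = -4309/3053 (I = 105*(1/129) - 158*1/71 = 35/43 - 158/71 = -4309/3053 ≈ -1.4114)
z(Q) = 7975 + 55*Q² + 3410*Q/17 (z(Q) = (-99 + 154)*(145 + ((Q² + 45*Q/17) + Q)) = 55*(145 + (Q² + 62*Q/17)) = 55*(145 + Q² + 62*Q/17) = 7975 + 55*Q² + 3410*Q/17)
-86058/z(I) = -86058/(7975 + 55*(-4309/3053)² + (3410/17)*(-4309/3053)) = -86058/(7975 + 55*(18567481/9320809) - 14693690/51901) = -86058/(7975 + 1021211455/9320809 - 14693690/51901) = -86058/1236169439340/158453753 = -86058*158453753/1236169439340 = -2272702179279/206028239890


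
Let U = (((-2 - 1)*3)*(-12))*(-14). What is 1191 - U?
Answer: 2703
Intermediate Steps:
U = -1512 (U = (-3*3*(-12))*(-14) = -9*(-12)*(-14) = 108*(-14) = -1512)
1191 - U = 1191 - 1*(-1512) = 1191 + 1512 = 2703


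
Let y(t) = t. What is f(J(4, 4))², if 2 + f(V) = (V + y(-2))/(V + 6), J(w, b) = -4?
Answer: 25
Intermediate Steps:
f(V) = -2 + (-2 + V)/(6 + V) (f(V) = -2 + (V - 2)/(V + 6) = -2 + (-2 + V)/(6 + V))
f(J(4, 4))² = ((-14 - 1*(-4))/(6 - 4))² = ((-14 + 4)/2)² = ((½)*(-10))² = (-5)² = 25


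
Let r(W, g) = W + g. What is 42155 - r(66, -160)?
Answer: 42249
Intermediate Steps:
42155 - r(66, -160) = 42155 - (66 - 160) = 42155 - 1*(-94) = 42155 + 94 = 42249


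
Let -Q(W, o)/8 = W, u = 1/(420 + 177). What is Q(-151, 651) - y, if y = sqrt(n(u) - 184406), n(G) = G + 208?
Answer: 1208 - I*sqrt(65649824385)/597 ≈ 1208.0 - 429.18*I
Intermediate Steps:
u = 1/597 ≈ 0.0016750
n(G) = 208 + G
Q(W, o) = -8*W
y = I*sqrt(65649824385)/597 (y = sqrt((208 + 1/597) - 184406) = sqrt(124177/597 - 184406) = sqrt(-109966205/597) = I*sqrt(65649824385)/597 ≈ 429.18*I)
Q(-151, 651) - y = -8*(-151) - I*sqrt(65649824385)/597 = 1208 - I*sqrt(65649824385)/597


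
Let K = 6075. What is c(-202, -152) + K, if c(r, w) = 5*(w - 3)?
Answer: 5300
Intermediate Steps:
c(r, w) = -15 + 5*w (c(r, w) = 5*(-3 + w) = -15 + 5*w)
c(-202, -152) + K = (-15 + 5*(-152)) + 6075 = (-15 - 760) + 6075 = -775 + 6075 = 5300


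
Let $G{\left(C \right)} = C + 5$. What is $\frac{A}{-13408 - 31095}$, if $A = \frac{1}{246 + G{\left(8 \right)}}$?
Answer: $- \frac{1}{11526277} \approx -8.6758 \cdot 10^{-8}$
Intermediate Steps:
$G{\left(C \right)} = 5 + C$
$A = \frac{1}{259}$ ($A = \frac{1}{246 + \left(5 + 8\right)} = \frac{1}{246 + 13} = \frac{1}{259} \approx 0.003861$)
$\frac{A}{-13408 - 31095} = \frac{1}{259 \left(-13408 - 31095\right)} = \frac{1}{259 \left(-44503\right)} = \frac{1}{259} \left(- \frac{1}{44503}\right) = - \frac{1}{11526277}$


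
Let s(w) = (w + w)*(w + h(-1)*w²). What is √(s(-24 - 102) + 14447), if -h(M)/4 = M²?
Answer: √16049207 ≈ 4006.1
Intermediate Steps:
h(M) = -4*M²
s(w) = 2*w*(w - 4*w²) (s(w) = (w + w)*(w + (-4*(-1)²)*w²) = (2*w)*(w + (-4*1)*w²) = (2*w)*(w - 4*w²) = 2*w*(w - 4*w²))
√(s(-24 - 102) + 14447) = √((-24 - 102)²*(2 - 8*(-24 - 102)) + 14447) = √((-126)²*(2 - 8*(-126)) + 14447) = √(15876*(2 + 1008) + 14447) = √(15876*1010 + 14447) = √(16034760 + 14447) = √16049207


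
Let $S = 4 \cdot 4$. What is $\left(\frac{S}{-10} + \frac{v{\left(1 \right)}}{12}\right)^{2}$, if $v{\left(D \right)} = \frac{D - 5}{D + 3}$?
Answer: $\frac{10201}{3600} \approx 2.8336$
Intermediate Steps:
$S = 16$
$v{\left(D \right)} = \frac{-5 + D}{3 + D}$
$\left(\frac{S}{-10} + \frac{v{\left(1 \right)}}{12}\right)^{2} = \left(\frac{16}{-10} + \frac{\frac{1}{3 + 1} \left(-5 + 1\right)}{12}\right)^{2} = \left(16 \left(- \frac{1}{10}\right) + \frac{1}{4} \left(-4\right) \frac{1}{12}\right)^{2} = \left(- \frac{8}{5} + \frac{1}{4} \left(-4\right) \frac{1}{12}\right)^{2} = \left(- \frac{8}{5} - \frac{1}{12}\right)^{2} = \left(- \frac{101}{60}\right)^{2} = \frac{10201}{3600}$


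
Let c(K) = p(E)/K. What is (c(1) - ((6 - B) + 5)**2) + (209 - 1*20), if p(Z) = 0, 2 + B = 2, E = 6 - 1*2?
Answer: 68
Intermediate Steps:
E = 4 (E = 6 - 2 = 4)
B = 0 (B = -2 + 2 = 0)
c(K) = 0 (c(K) = 0/K = 0)
(c(1) - ((6 - B) + 5)**2) + (209 - 1*20) = (0 - ((6 - 1*0) + 5)**2) + (209 - 1*20) = (0 - ((6 + 0) + 5)**2) + (209 - 20) = (0 - (6 + 5)**2) + 189 = (0 - 1*11**2) + 189 = (0 - 1*121) + 189 = (0 - 121) + 189 = -121 + 189 = 68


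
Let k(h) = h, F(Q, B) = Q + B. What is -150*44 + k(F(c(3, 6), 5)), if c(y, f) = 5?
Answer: -6590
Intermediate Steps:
F(Q, B) = B + Q
-150*44 + k(F(c(3, 6), 5)) = -150*44 + (5 + 5) = -6600 + 10 = -6590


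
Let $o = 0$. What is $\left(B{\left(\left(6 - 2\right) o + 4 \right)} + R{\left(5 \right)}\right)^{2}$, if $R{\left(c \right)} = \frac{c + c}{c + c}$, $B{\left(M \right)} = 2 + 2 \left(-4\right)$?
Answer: $25$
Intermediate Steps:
$B{\left(M \right)} = -6$ ($B{\left(M \right)} = 2 - 8 = -6$)
$R{\left(c \right)} = 1$ ($R{\left(c \right)} = \frac{2 c}{2 c} = 2 c \frac{1}{2 c} = 1$)
$\left(B{\left(\left(6 - 2\right) o + 4 \right)} + R{\left(5 \right)}\right)^{2} = \left(-6 + 1\right)^{2} = \left(-5\right)^{2} = 25$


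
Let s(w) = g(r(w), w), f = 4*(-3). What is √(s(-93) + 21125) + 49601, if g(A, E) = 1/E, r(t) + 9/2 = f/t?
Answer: 49601 + 4*√11419377/93 ≈ 49746.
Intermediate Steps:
f = -12
r(t) = -9/2 - 12/t
s(w) = 1/w
√(s(-93) + 21125) + 49601 = √(1/(-93) + 21125) + 49601 = √(-1/93 + 21125) + 49601 = √(1964624/93) + 49601 = 4*√11419377/93 + 49601 = 49601 + 4*√11419377/93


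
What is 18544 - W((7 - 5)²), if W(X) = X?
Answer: 18540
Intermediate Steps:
18544 - W((7 - 5)²) = 18544 - (7 - 5)² = 18544 - 1*2² = 18544 - 1*4 = 18544 - 4 = 18540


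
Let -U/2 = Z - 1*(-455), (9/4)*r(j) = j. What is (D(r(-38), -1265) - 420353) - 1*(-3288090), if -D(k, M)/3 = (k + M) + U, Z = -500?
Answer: 8613938/3 ≈ 2.8713e+6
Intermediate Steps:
r(j) = 4*j/9
U = 90 (U = -2*(-500 - 1*(-455)) = -2*(-500 + 455) = -2*(-45) = 90)
D(k, M) = -270 - 3*M - 3*k (D(k, M) = -3*((k + M) + 90) = -3*((M + k) + 90) = -3*(90 + M + k) = -270 - 3*M - 3*k)
(D(r(-38), -1265) - 420353) - 1*(-3288090) = ((-270 - 3*(-1265) - 4*(-38)/3) - 420353) - 1*(-3288090) = ((-270 + 3795 - 3*(-152/9)) - 420353) + 3288090 = ((-270 + 3795 + 152/3) - 420353) + 3288090 = (10727/3 - 420353) + 3288090 = -1250332/3 + 3288090 = 8613938/3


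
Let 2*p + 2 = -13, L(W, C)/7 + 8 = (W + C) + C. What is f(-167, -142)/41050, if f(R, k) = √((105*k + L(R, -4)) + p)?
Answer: I*√64794/82100 ≈ 0.0031004*I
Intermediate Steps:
L(W, C) = -56 + 7*W + 14*C (L(W, C) = -56 + 7*((W + C) + C) = -56 + 7*((C + W) + C) = -56 + 7*(W + 2*C) = -56 + (7*W + 14*C) = -56 + 7*W + 14*C)
p = -15/2 (p = -1 + (½)*(-13) = -1 - 13/2 = -15/2 ≈ -7.5000)
f(R, k) = √(-239/2 + 7*R + 105*k) (f(R, k) = √((105*k + (-56 + 7*R + 14*(-4))) - 15/2) = √((105*k + (-56 + 7*R - 56)) - 15/2) = √((105*k + (-112 + 7*R)) - 15/2) = √((-112 + 7*R + 105*k) - 15/2) = √(-239/2 + 7*R + 105*k))
f(-167, -142)/41050 = (√(-478 + 28*(-167) + 420*(-142))/2)/41050 = (√(-478 - 4676 - 59640)/2)*(1/41050) = (√(-64794)/2)*(1/41050) = ((I*√64794)/2)*(1/41050) = (I*√64794/2)*(1/41050) = I*√64794/82100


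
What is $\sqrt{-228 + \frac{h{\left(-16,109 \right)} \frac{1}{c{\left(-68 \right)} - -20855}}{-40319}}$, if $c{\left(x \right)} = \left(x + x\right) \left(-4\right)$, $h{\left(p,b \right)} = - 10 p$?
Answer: $\frac{2 i \sqrt{42430809535374676017}}{862786281} \approx 15.1 i$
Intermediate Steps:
$c{\left(x \right)} = - 8 x$ ($c{\left(x \right)} = 2 x \left(-4\right) = - 8 x$)
$\sqrt{-228 + \frac{h{\left(-16,109 \right)} \frac{1}{c{\left(-68 \right)} - -20855}}{-40319}} = \sqrt{-228 + \frac{\left(-10\right) \left(-16\right) \frac{1}{\left(-8\right) \left(-68\right) - -20855}}{-40319}} = \sqrt{-228 + \frac{160}{544 + 20855} \left(- \frac{1}{40319}\right)} = \sqrt{-228 + \frac{160}{21399} \left(- \frac{1}{40319}\right)} = \sqrt{-228 - \frac{160}{862786281}} = \sqrt{- \frac{196715272228}{862786281}} = \frac{2 i \sqrt{42430809535374676017}}{862786281}$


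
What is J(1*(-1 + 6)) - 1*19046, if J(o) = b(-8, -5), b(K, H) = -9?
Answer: -19055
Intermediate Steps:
J(o) = -9
J(1*(-1 + 6)) - 1*19046 = -9 - 1*19046 = -9 - 19046 = -19055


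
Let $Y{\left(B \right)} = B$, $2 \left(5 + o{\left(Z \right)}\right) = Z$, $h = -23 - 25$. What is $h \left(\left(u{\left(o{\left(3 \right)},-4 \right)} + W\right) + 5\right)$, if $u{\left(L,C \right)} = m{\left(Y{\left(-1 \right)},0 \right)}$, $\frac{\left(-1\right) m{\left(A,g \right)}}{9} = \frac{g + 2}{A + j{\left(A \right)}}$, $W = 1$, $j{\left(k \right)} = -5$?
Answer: $-432$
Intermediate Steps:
$h = -48$ ($h = -23 - 25 = -48$)
$o{\left(Z \right)} = -5 + \frac{Z}{2}$
$m{\left(A,g \right)} = - \frac{9 \left(2 + g\right)}{-5 + A}$ ($m{\left(A,g \right)} = - 9 \frac{g + 2}{A - 5} = - 9 \frac{2 + g}{-5 + A} = - \frac{9 \left(2 + g\right)}{-5 + A}$)
$u{\left(L,C \right)} = 3$ ($u{\left(L,C \right)} = \frac{9 \left(-2 - 0\right)}{-5 - 1} = \frac{9 \left(-2 + 0\right)}{-6} = 9 \left(- \frac{1}{6}\right) \left(-2\right) = 3$)
$h \left(\left(u{\left(o{\left(3 \right)},-4 \right)} + W\right) + 5\right) = - 48 \left(\left(3 + 1\right) + 5\right) = - 48 \left(4 + 5\right) = \left(-48\right) 9 = -432$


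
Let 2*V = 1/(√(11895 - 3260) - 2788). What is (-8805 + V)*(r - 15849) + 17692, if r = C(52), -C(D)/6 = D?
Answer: 368326654621069/2588103 + 5387*√8635/5176206 ≈ 1.4232e+8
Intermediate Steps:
C(D) = -6*D
r = -312 (r = -6*52 = -312)
V = 1/(2*(-2788 + √8635)) (V = 1/(2*(√(11895 - 3260) - 2788)) = 1/(2*(√8635 - 2788)) = 1/(2*(-2788 + √8635)) ≈ -0.00018552)
(-8805 + V)*(r - 15849) + 17692 = (-8805 + (-1394/7764309 - √8635/15528618))*(-312 - 15849) + 17692 = (-68364742139/7764309 - √8635/15528618)*(-16161) + 17692 = (368280865902793/2588103 + 5387*√8635/5176206) + 17692 = 368326654621069/2588103 + 5387*√8635/5176206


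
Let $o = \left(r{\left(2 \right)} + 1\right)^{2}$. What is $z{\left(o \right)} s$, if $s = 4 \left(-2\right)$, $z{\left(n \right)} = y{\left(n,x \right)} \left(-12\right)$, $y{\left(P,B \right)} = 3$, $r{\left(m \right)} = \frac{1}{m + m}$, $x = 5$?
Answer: $288$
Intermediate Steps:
$r{\left(m \right)} = \frac{1}{2 m}$
$o = \frac{25}{16}$ ($o = \left(\frac{1}{2 \cdot 2} + 1\right)^{2} = \left(\frac{1}{2} \cdot \frac{1}{2} + 1\right)^{2} = \left(\frac{1}{4} + 1\right)^{2} = \left(\frac{5}{4}\right)^{2} = \frac{25}{16} \approx 1.5625$)
$z{\left(n \right)} = -36$ ($z{\left(n \right)} = 3 \left(-12\right) = -36$)
$s = -8$
$z{\left(o \right)} s = \left(-36\right) \left(-8\right) = 288$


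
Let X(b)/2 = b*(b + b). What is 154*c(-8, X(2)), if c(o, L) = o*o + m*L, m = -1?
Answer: 7392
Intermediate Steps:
X(b) = 4*b² (X(b) = 2*(b*(b + b)) = 2*(b*(2*b)) = 2*(2*b²) = 4*b²)
c(o, L) = o² - L (c(o, L) = o*o - L = o² - L)
154*c(-8, X(2)) = 154*((-8)² - 4*2²) = 154*(64 - 4*4) = 154*(64 - 1*16) = 154*(64 - 16) = 154*48 = 7392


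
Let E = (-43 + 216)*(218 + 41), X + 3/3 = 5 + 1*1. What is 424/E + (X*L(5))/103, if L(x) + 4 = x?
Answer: 267707/4615121 ≈ 0.058007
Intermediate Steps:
X = 5 (X = -1 + (5 + 1*1) = -1 + (5 + 1) = -1 + 6 = 5)
L(x) = -4 + x
E = 44807 (E = 173*259 = 44807)
424/E + (X*L(5))/103 = 424/44807 + (5*(-4 + 5))/103 = 424*(1/44807) + (5*1)*(1/103) = 424/44807 + 5*(1/103) = 424/44807 + 5/103 = 267707/4615121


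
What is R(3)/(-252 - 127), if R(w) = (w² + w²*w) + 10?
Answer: -46/379 ≈ -0.12137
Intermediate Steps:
R(w) = 10 + w² + w³ (R(w) = (w² + w³) + 10 = 10 + w² + w³)
R(3)/(-252 - 127) = (10 + 3² + 3³)/(-252 - 127) = (10 + 9 + 27)/(-379) = -1/379*46 = -46/379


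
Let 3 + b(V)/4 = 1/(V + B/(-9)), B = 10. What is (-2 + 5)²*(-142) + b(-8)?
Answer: -52908/41 ≈ -1290.4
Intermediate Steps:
b(V) = -12 + 4/(-10/9 + V) (b(V) = -12 + 4/(V + 10/(-9)) = -12 + 4/(V + 10*(-⅑)) = -12 + 4/(V - 10/9) = -12 + 4/(-10/9 + V))
(-2 + 5)²*(-142) + b(-8) = (-2 + 5)²*(-142) + 12*(13 - 9*(-8))/(-10 + 9*(-8)) = 3²*(-142) + 12*(13 + 72)/(-10 - 72) = 9*(-142) + 12*85/(-82) = -1278 + 12*(-1/82)*85 = -1278 - 510/41 = -52908/41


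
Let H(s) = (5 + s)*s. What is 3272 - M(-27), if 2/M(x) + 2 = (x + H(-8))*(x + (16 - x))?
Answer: 81801/25 ≈ 3272.0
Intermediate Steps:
H(s) = s*(5 + s)
M(x) = 2/(382 + 16*x) (M(x) = 2/(-2 + (x - 8*(5 - 8))*(x + (16 - x))) = 2/(-2 + (x - 8*(-3))*16) = 2/(-2 + (x + 24)*16) = 2/(-2 + (24 + x)*16) = 2/(-2 + (384 + 16*x)) = 2/(382 + 16*x))
3272 - M(-27) = 3272 - 1/(191 + 8*(-27)) = 3272 - 1/(191 - 216) = 3272 - 1/(-25) = 3272 - 1*(-1/25) = 3272 + 1/25 = 81801/25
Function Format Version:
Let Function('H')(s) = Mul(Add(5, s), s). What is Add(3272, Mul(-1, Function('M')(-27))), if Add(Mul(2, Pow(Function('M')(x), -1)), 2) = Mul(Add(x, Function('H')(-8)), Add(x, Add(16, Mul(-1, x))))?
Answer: Rational(81801, 25) ≈ 3272.0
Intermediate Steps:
Function('H')(s) = Mul(s, Add(5, s))
Function('M')(x) = Mul(2, Pow(Add(382, Mul(16, x)), -1)) (Function('M')(x) = Mul(2, Pow(Add(-2, Mul(Add(x, Mul(-8, Add(5, -8))), Add(x, Add(16, Mul(-1, x))))), -1)) = Mul(2, Pow(Add(-2, Mul(Add(x, Mul(-8, -3)), 16)), -1)) = Mul(2, Pow(Add(-2, Mul(Add(x, 24), 16)), -1)) = Mul(2, Pow(Add(-2, Mul(Add(24, x), 16)), -1)) = Mul(2, Pow(Add(-2, Add(384, Mul(16, x))), -1)) = Mul(2, Pow(Add(382, Mul(16, x)), -1)))
Add(3272, Mul(-1, Function('M')(-27))) = Add(3272, Mul(-1, Pow(Add(191, Mul(8, -27)), -1))) = Add(3272, Mul(-1, Pow(Add(191, -216), -1))) = Add(3272, Mul(-1, Pow(-25, -1))) = Add(3272, Mul(-1, Rational(-1, 25))) = Add(3272, Rational(1, 25)) = Rational(81801, 25)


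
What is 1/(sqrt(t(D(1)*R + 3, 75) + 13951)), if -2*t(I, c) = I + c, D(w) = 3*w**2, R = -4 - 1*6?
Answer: sqrt(13927)/13927 ≈ 0.0084737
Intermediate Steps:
R = -10 (R = -4 - 6 = -10)
t(I, c) = -I/2 - c/2 (t(I, c) = -(I + c)/2 = -I/2 - c/2)
1/(sqrt(t(D(1)*R + 3, 75) + 13951)) = 1/(sqrt((-((3*1**2)*(-10) + 3)/2 - 1/2*75) + 13951)) = 1/(sqrt((-((3*1)*(-10) + 3)/2 - 75/2) + 13951)) = 1/(sqrt((-(3*(-10) + 3)/2 - 75/2) + 13951)) = 1/(sqrt((-(-30 + 3)/2 - 75/2) + 13951)) = 1/(sqrt((-1/2*(-27) - 75/2) + 13951)) = 1/(sqrt((27/2 - 75/2) + 13951)) = 1/(sqrt(-24 + 13951)) = 1/(sqrt(13927)) = sqrt(13927)/13927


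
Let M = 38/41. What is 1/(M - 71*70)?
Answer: -41/203732 ≈ -0.00020124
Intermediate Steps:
M = 38/41 (M = 38*(1/41) = 38/41 ≈ 0.92683)
1/(M - 71*70) = 1/(38/41 - 71*70) = 1/(38/41 - 4970) = 1/(-203732/41) = -41/203732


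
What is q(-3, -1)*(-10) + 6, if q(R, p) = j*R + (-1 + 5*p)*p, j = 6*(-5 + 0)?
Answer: -954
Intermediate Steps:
j = -30 (j = 6*(-5) = -30)
q(R, p) = -30*R + p*(-1 + 5*p) (q(R, p) = -30*R + (-1 + 5*p)*p = -30*R + p*(-1 + 5*p))
q(-3, -1)*(-10) + 6 = (-1*(-1) - 30*(-3) + 5*(-1)**2)*(-10) + 6 = (1 + 90 + 5*1)*(-10) + 6 = (1 + 90 + 5)*(-10) + 6 = 96*(-10) + 6 = -960 + 6 = -954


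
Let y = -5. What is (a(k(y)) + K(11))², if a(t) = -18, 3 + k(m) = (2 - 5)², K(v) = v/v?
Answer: 289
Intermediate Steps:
K(v) = 1
k(m) = 6 (k(m) = -3 + (2 - 5)² = -3 + (-3)² = -3 + 9 = 6)
(a(k(y)) + K(11))² = (-18 + 1)² = (-17)² = 289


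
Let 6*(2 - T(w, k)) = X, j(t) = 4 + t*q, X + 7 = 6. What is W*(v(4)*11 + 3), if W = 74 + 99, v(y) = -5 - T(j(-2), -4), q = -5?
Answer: -78715/6 ≈ -13119.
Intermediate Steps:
X = -1 (X = -7 + 6 = -1)
j(t) = 4 - 5*t (j(t) = 4 + t*(-5) = 4 - 5*t)
T(w, k) = 13/6 (T(w, k) = 2 - 1/6*(-1) = 2 + 1/6 = 13/6)
v(y) = -43/6 (v(y) = -5 - 1*13/6 = -5 - 13/6 = -43/6)
W = 173
W*(v(4)*11 + 3) = 173*(-43/6*11 + 3) = 173*(-473/6 + 3) = 173*(-455/6) = -78715/6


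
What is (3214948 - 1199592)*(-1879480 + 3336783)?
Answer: 2936984344868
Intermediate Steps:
(3214948 - 1199592)*(-1879480 + 3336783) = 2015356*1457303 = 2936984344868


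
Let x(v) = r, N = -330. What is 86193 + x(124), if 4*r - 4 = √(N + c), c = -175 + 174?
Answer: 86194 + I*√331/4 ≈ 86194.0 + 4.5484*I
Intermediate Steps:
c = -1
r = 1 + I*√331/4 (r = 1 + √(-330 - 1)/4 = 1 + √(-331)/4 = 1 + (I*√331)/4 = 1 + I*√331/4 ≈ 1.0 + 4.5484*I)
x(v) = 1 + I*√331/4
86193 + x(124) = 86193 + (1 + I*√331/4) = 86194 + I*√331/4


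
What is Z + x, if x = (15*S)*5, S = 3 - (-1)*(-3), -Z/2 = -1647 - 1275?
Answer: 5844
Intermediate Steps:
Z = 5844 (Z = -2*(-1647 - 1275) = -2*(-2922) = 5844)
S = 0 (S = 3 - 1*3 = 3 - 3 = 0)
x = 0 (x = (15*0)*5 = 0*5 = 0)
Z + x = 5844 + 0 = 5844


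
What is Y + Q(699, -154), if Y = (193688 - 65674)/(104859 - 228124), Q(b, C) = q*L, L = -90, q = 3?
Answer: -33409564/123265 ≈ -271.04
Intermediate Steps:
Q(b, C) = -270 (Q(b, C) = 3*(-90) = -270)
Y = -128014/123265 (Y = 128014/(-123265) = 128014*(-1/123265) = -128014/123265 ≈ -1.0385)
Y + Q(699, -154) = -128014/123265 - 270 = -33409564/123265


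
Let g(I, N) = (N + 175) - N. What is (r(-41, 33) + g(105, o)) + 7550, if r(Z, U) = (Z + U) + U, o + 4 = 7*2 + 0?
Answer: 7750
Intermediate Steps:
o = 10 (o = -4 + (7*2 + 0) = -4 + (14 + 0) = -4 + 14 = 10)
g(I, N) = 175 (g(I, N) = (175 + N) - N = 175)
r(Z, U) = Z + 2*U (r(Z, U) = (U + Z) + U = Z + 2*U)
(r(-41, 33) + g(105, o)) + 7550 = ((-41 + 2*33) + 175) + 7550 = ((-41 + 66) + 175) + 7550 = (25 + 175) + 7550 = 200 + 7550 = 7750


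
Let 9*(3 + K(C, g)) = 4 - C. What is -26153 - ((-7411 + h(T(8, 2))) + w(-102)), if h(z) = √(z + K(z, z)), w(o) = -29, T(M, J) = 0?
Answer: -18713 - I*√23/3 ≈ -18713.0 - 1.5986*I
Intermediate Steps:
K(C, g) = -23/9 - C/9 (K(C, g) = -3 + (4 - C)/9 = -3 + (4/9 - C/9) = -23/9 - C/9)
h(z) = √(-23/9 + 8*z/9) (h(z) = √(z + (-23/9 - z/9)) = √(-23/9 + 8*z/9))
-26153 - ((-7411 + h(T(8, 2))) + w(-102)) = -26153 - ((-7411 + √(-23 + 8*0)/3) - 29) = -26153 - ((-7411 + √(-23 + 0)/3) - 29) = -26153 - ((-7411 + √(-23)/3) - 29) = -26153 - ((-7411 + (I*√23)/3) - 29) = -26153 - ((-7411 + I*√23/3) - 29) = -26153 - (-7440 + I*√23/3) = -26153 + (7440 - I*√23/3) = -18713 - I*√23/3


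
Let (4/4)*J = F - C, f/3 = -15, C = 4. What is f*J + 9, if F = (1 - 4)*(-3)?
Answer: -216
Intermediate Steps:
f = -45 (f = 3*(-15) = -45)
F = 9 (F = -3*(-3) = 9)
J = 5 (J = 9 - 1*4 = 9 - 4 = 5)
f*J + 9 = -45*5 + 9 = -225 + 9 = -216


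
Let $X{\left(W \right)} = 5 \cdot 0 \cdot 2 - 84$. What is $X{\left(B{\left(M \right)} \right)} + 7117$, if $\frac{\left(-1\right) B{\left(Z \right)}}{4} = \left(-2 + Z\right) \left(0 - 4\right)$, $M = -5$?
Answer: $7033$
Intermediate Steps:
$B{\left(Z \right)} = -32 + 16 Z$ ($B{\left(Z \right)} = - 4 \left(-2 + Z\right) \left(0 - 4\right) = - 4 \left(-2 + Z\right) \left(-4\right) = - 4 \left(8 - 4 Z\right) = -32 + 16 Z$)
$X{\left(W \right)} = -84$ ($X{\left(W \right)} = 0 \cdot 2 - 84 = 0 - 84 = -84$)
$X{\left(B{\left(M \right)} \right)} + 7117 = -84 + 7117 = 7033$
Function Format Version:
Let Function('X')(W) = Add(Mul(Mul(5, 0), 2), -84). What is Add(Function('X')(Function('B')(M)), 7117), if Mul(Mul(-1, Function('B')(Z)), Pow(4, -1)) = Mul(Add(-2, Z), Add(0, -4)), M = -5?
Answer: 7033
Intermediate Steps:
Function('B')(Z) = Add(-32, Mul(16, Z)) (Function('B')(Z) = Mul(-4, Mul(Add(-2, Z), Add(0, -4))) = Mul(-4, Mul(Add(-2, Z), -4)) = Mul(-4, Add(8, Mul(-4, Z))) = Add(-32, Mul(16, Z)))
Function('X')(W) = -84 (Function('X')(W) = Add(Mul(0, 2), -84) = Add(0, -84) = -84)
Add(Function('X')(Function('B')(M)), 7117) = Add(-84, 7117) = 7033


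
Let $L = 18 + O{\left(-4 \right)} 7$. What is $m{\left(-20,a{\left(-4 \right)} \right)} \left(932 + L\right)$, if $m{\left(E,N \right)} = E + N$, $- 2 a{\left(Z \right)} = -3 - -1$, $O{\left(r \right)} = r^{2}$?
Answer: $-20178$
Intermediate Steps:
$a{\left(Z \right)} = 1$ ($a{\left(Z \right)} = - \frac{-3 - -1}{2} = - \frac{-3 + 1}{2} = \left(- \frac{1}{2}\right) \left(-2\right) = 1$)
$L = 130$ ($L = 18 + \left(-4\right)^{2} \cdot 7 = 18 + 16 \cdot 7 = 18 + 112 = 130$)
$m{\left(-20,a{\left(-4 \right)} \right)} \left(932 + L\right) = \left(-20 + 1\right) \left(932 + 130\right) = \left(-19\right) 1062 = -20178$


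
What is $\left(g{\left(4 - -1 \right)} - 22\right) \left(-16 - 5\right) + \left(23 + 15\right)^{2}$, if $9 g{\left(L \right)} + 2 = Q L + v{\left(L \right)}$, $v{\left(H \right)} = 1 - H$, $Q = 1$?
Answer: $\frac{5725}{3} \approx 1908.3$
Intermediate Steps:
$g{\left(L \right)} = - \frac{1}{9}$ ($g{\left(L \right)} = - \frac{2}{9} + \frac{1 L - \left(-1 + L\right)}{9} = - \frac{2}{9} + \frac{L - \left(-1 + L\right)}{9} = - \frac{2}{9} + \frac{1}{9} \cdot 1 = - \frac{2}{9} + \frac{1}{9} = - \frac{1}{9}$)
$\left(g{\left(4 - -1 \right)} - 22\right) \left(-16 - 5\right) + \left(23 + 15\right)^{2} = \left(- \frac{1}{9} - 22\right) \left(-16 - 5\right) + \left(23 + 15\right)^{2} = - \frac{199 \left(-16 - 5\right)}{9} + 38^{2} = \left(- \frac{199}{9}\right) \left(-21\right) + 1444 = \frac{1393}{3} + 1444 = \frac{5725}{3}$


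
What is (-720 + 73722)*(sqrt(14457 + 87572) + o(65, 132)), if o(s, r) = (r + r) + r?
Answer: 28908792 + 73002*sqrt(102029) ≈ 5.2227e+7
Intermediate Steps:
o(s, r) = 3*r (o(s, r) = 2*r + r = 3*r)
(-720 + 73722)*(sqrt(14457 + 87572) + o(65, 132)) = (-720 + 73722)*(sqrt(14457 + 87572) + 3*132) = 73002*(sqrt(102029) + 396) = 73002*(396 + sqrt(102029)) = 28908792 + 73002*sqrt(102029)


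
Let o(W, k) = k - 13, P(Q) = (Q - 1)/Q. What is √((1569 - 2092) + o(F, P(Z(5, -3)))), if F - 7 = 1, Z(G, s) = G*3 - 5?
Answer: I*√53510/10 ≈ 23.132*I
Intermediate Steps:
Z(G, s) = -5 + 3*G (Z(G, s) = 3*G - 5 = -5 + 3*G)
P(Q) = (-1 + Q)/Q
F = 8 (F = 7 + 1 = 8)
o(W, k) = -13 + k
√((1569 - 2092) + o(F, P(Z(5, -3)))) = √((1569 - 2092) + (-13 + (-1 + (-5 + 3*5))/(-5 + 3*5))) = √(-523 + (-13 + (-1 + (-5 + 15))/(-5 + 15))) = √(-523 + (-13 + (-1 + 10)/10)) = √(-523 + (-13 + (⅒)*9)) = √(-523 + (-13 + 9/10)) = √(-523 - 121/10) = √(-5351/10) = I*√53510/10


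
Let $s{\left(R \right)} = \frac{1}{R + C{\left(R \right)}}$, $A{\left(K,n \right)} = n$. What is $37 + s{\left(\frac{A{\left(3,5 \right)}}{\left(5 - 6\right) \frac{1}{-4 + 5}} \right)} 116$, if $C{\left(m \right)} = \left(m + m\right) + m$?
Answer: $\frac{156}{5} \approx 31.2$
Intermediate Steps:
$C{\left(m \right)} = 3 m$ ($C{\left(m \right)} = 2 m + m = 3 m$)
$s{\left(R \right)} = \frac{1}{4 R}$ ($s{\left(R \right)} = \frac{1}{R + 3 R} = \frac{1}{4 R}$)
$37 + s{\left(\frac{A{\left(3,5 \right)}}{\left(5 - 6\right) \frac{1}{-4 + 5}} \right)} 116 = 37 + \frac{1}{4 \frac{5}{\left(5 - 6\right) \frac{1}{-4 + 5}}} \cdot 116 = 37 + \frac{1}{4 \frac{5}{\left(-1\right) 1^{-1}}} \cdot 116 = 37 + \frac{1}{4 \frac{5}{\left(-1\right) 1}} \cdot 116 = 37 + \frac{1}{4 \frac{5}{-1}} \cdot 116 = 37 + \frac{1}{4 \cdot 5 \left(-1\right)} 116 = 37 + \frac{1}{4 \left(-5\right)} 116 = 37 + \frac{1}{4} \left(- \frac{1}{5}\right) 116 = 37 - \frac{29}{5} = \frac{156}{5}$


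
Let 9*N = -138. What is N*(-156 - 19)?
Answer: 8050/3 ≈ 2683.3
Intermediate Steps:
N = -46/3 (N = (⅑)*(-138) = -46/3 ≈ -15.333)
N*(-156 - 19) = -46*(-156 - 19)/3 = -46/3*(-175) = 8050/3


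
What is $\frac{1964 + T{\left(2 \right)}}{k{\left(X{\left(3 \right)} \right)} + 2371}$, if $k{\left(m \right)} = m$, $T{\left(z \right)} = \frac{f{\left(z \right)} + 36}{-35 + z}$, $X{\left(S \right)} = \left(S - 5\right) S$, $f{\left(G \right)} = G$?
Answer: $\frac{64774}{78045} \approx 0.82996$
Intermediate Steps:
$X{\left(S \right)} = S \left(-5 + S\right)$ ($X{\left(S \right)} = \left(-5 + S\right) S = S \left(-5 + S\right)$)
$T{\left(z \right)} = \frac{36 + z}{-35 + z}$ ($T{\left(z \right)} = \frac{z + 36}{-35 + z} = \frac{36 + z}{-35 + z}$)
$\frac{1964 + T{\left(2 \right)}}{k{\left(X{\left(3 \right)} \right)} + 2371} = \frac{1964 + \frac{36 + 2}{-35 + 2}}{3 \left(-5 + 3\right) + 2371} = \frac{1964 + \frac{1}{-33} \cdot 38}{3 \left(-2\right) + 2371} = \frac{1964 - \frac{38}{33}}{-6 + 2371} = \frac{1964 - \frac{38}{33}}{2365} = \frac{64774}{33} \cdot \frac{1}{2365} = \frac{64774}{78045}$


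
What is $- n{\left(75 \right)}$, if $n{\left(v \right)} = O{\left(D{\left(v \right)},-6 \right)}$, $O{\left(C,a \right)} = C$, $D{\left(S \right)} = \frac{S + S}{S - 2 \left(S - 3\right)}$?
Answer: $\frac{50}{23} \approx 2.1739$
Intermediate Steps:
$D{\left(S \right)} = \frac{2 S}{6 - S}$ ($D{\left(S \right)} = \frac{2 S}{S - 2 \left(-3 + S\right)} = \frac{2 S}{S - \left(-6 + 2 S\right)} = \frac{2 S}{6 - S}$)
$n{\left(v \right)} = - \frac{2 v}{-6 + v}$
$- n{\left(75 \right)} = - \frac{\left(-2\right) 75}{-6 + 75} = - \frac{\left(-2\right) 75}{69} = \left(-1\right) \left(- \frac{50}{23}\right) = \frac{50}{23}$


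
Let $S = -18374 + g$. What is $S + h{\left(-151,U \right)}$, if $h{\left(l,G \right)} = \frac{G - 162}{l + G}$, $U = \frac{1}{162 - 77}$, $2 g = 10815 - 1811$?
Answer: $- \frac{178019479}{12834} \approx -13871.0$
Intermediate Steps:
$g = 4502$ ($g = \frac{10815 - 1811}{2} = \frac{1}{2} \cdot 9004 = 4502$)
$S = -13872$ ($S = -18374 + 4502 = -13872$)
$U = \frac{1}{85} \approx 0.011765$
$h{\left(l,G \right)} = \frac{-162 + G}{G + l}$ ($h{\left(l,G \right)} = \frac{G - 162}{G + l} = \frac{-162 + G}{G + l}$)
$S + h{\left(-151,U \right)} = -13872 + \frac{-162 + \frac{1}{85}}{\frac{1}{85} - 151} = -13872 + \frac{1}{- \frac{12834}{85}} \left(- \frac{13769}{85}\right) = -13872 - - \frac{13769}{12834} = -13872 + \frac{13769}{12834} = - \frac{178019479}{12834}$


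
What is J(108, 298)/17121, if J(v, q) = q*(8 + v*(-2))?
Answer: -4768/1317 ≈ -3.6203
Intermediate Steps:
J(v, q) = q*(8 - 2*v)
J(108, 298)/17121 = (2*298*(4 - 1*108))/17121 = (2*298*(4 - 108))*(1/17121) = (2*298*(-104))*(1/17121) = -61984*1/17121 = -4768/1317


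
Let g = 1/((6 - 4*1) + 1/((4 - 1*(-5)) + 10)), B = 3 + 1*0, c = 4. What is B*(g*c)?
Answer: 76/13 ≈ 5.8462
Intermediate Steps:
B = 3 (B = 3 + 0 = 3)
g = 19/39 (g = 1/((6 - 4) + 1/((4 + 5) + 10)) = 1/(2 + 1/(9 + 10)) = 1/(2 + 1/19) = 1/(39/19) = 19/39 ≈ 0.48718)
B*(g*c) = 3*((19/39)*4) = 3*(76/39) = 76/13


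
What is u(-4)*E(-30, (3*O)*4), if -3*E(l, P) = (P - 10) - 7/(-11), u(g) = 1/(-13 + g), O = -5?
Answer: -763/561 ≈ -1.3601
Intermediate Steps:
E(l, P) = 103/33 - P/3 (E(l, P) = -((P - 10) - 7/(-11))/3 = -((-10 + P) - 7*(-1/11))/3 = -((-10 + P) + 7/11)/3 = -(-103/11 + P)/3 = 103/33 - P/3)
u(-4)*E(-30, (3*O)*4) = (103/33 - 3*(-5)*4/3)/(-13 - 4) = (103/33 - (-5)*4)/(-17) = -(103/33 - ⅓*(-60))/17 = -(103/33 + 20)/17 = -1/17*763/33 = -763/561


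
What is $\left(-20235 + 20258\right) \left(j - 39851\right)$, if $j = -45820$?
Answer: $-1970433$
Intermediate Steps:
$\left(-20235 + 20258\right) \left(j - 39851\right) = \left(-20235 + 20258\right) \left(-45820 - 39851\right) = 23 \left(-85671\right) = -1970433$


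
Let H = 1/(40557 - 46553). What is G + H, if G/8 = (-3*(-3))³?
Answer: 34968671/5996 ≈ 5832.0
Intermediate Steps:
H = -1/5996 (H = 1/(-5996) = -1/5996 ≈ -0.00016678)
G = 5832 (G = 8*(-3*(-3))³ = 8*9³ = 8*729 = 5832)
G + H = 5832 - 1/5996 = 34968671/5996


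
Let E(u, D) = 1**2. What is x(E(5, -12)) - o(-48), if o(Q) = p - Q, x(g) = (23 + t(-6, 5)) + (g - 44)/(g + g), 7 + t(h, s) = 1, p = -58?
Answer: 11/2 ≈ 5.5000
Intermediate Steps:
E(u, D) = 1
t(h, s) = -6 (t(h, s) = -7 + 1 = -6)
x(g) = 17 + (-44 + g)/(2*g) (x(g) = (23 - 6) + (g - 44)/(g + g) = 17 + (-44 + g)/((2*g)) = 17 + (-44 + g)*(1/(2*g)) = 17 + (-44 + g)/(2*g))
o(Q) = -58 - Q
x(E(5, -12)) - o(-48) = (35/2 - 22/1) - (-58 - 1*(-48)) = (35/2 - 22*1) - (-58 + 48) = (35/2 - 22) - 1*(-10) = -9/2 + 10 = 11/2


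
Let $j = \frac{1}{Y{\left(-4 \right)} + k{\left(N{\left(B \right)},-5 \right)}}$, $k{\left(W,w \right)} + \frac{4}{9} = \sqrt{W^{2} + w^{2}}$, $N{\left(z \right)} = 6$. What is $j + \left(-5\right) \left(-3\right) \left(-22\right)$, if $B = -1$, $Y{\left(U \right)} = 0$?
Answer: $- \frac{1625214}{4925} + \frac{81 \sqrt{61}}{4925} \approx -329.86$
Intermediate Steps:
$k{\left(W,w \right)} = - \frac{4}{9} + \sqrt{W^{2} + w^{2}}$
$j = \frac{1}{- \frac{4}{9} + \sqrt{61}}$ ($j = \frac{1}{0 - \left(\frac{4}{9} - \sqrt{6^{2} + \left(-5\right)^{2}}\right)} = \frac{1}{0 - \left(\frac{4}{9} - \sqrt{36 + 25}\right)} = \frac{1}{0 - \left(\frac{4}{9} - \sqrt{61}\right)} = \frac{1}{- \frac{4}{9} + \sqrt{61}} \approx 0.13576$)
$j + \left(-5\right) \left(-3\right) \left(-22\right) = \left(\frac{36}{4925} + \frac{81 \sqrt{61}}{4925}\right) + \left(-5\right) \left(-3\right) \left(-22\right) = \left(\frac{36}{4925} + \frac{81 \sqrt{61}}{4925}\right) + 15 \left(-22\right) = \left(\frac{36}{4925} + \frac{81 \sqrt{61}}{4925}\right) - 330 = - \frac{1625214}{4925} + \frac{81 \sqrt{61}}{4925}$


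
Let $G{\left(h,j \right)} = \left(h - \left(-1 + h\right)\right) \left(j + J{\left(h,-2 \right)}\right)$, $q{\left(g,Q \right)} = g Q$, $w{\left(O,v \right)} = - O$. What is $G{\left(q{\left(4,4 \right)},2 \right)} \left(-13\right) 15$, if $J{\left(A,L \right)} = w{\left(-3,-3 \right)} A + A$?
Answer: $-12870$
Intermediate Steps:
$q{\left(g,Q \right)} = Q g$
$J{\left(A,L \right)} = 4 A$ ($J{\left(A,L \right)} = \left(-1\right) \left(-3\right) A + A = 3 A + A = 4 A$)
$G{\left(h,j \right)} = j + 4 h$ ($G{\left(h,j \right)} = \left(h - \left(-1 + h\right)\right) \left(j + 4 h\right) = 1 \left(j + 4 h\right) = j + 4 h$)
$G{\left(q{\left(4,4 \right)},2 \right)} \left(-13\right) 15 = \left(2 + 4 \cdot 4 \cdot 4\right) \left(-13\right) 15 = \left(2 + 4 \cdot 16\right) \left(-13\right) 15 = \left(2 + 64\right) \left(-13\right) 15 = 66 \left(-13\right) 15 = \left(-858\right) 15 = -12870$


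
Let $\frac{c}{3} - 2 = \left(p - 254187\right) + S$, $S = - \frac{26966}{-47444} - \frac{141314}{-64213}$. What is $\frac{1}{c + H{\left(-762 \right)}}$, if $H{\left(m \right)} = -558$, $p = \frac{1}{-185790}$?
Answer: $- \frac{57662310805}{44002379971202311} \approx -1.3104 \cdot 10^{-6}$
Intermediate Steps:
$p = - \frac{1}{185790} \approx -5.3824 \cdot 10^{-6}$
$S = \frac{10313043}{3724354}$ ($S = \left(-26966\right) \left(- \frac{1}{47444}\right) - - \frac{141314}{64213} = \frac{13483}{23722} + \frac{141314}{64213} = \frac{10313043}{3724354} \approx 2.7691$)
$c = - \frac{43970204401773121}{57662310805}$ ($c = 6 + 3 \left(\left(- \frac{1}{185790} - 254187\right) + \frac{10313043}{3724354}\right) = 6 + 3 \left(- \frac{47225402731}{185790} + \frac{10313043}{3724354}\right) = 6 + 3 \left(- \frac{43970550375637951}{172986932415}\right) = 6 - \frac{43970550375637951}{57662310805} = - \frac{43970204401773121}{57662310805} \approx -7.6255 \cdot 10^{5}$)
$\frac{1}{c + H{\left(-762 \right)}} = \frac{1}{- \frac{43970204401773121}{57662310805} - 558} = \frac{1}{- \frac{44002379971202311}{57662310805}} = - \frac{57662310805}{44002379971202311}$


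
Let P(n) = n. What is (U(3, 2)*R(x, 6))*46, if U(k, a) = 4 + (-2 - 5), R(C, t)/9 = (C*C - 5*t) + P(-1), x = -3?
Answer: 27324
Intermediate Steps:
R(C, t) = -9 - 45*t + 9*C² (R(C, t) = 9*((C*C - 5*t) - 1) = 9*((C² - 5*t) - 1) = 9*(-1 + C² - 5*t) = -9 - 45*t + 9*C²)
U(k, a) = -3 (U(k, a) = 4 - 7 = -3)
(U(3, 2)*R(x, 6))*46 = -3*(-9 - 45*6 + 9*(-3)²)*46 = -3*(-9 - 270 + 9*9)*46 = -3*(-9 - 270 + 81)*46 = -3*(-198)*46 = 594*46 = 27324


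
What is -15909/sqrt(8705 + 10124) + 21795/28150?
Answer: 4359/5630 - 15909*sqrt(18829)/18829 ≈ -115.16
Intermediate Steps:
-15909/sqrt(8705 + 10124) + 21795/28150 = -15909*sqrt(18829)/18829 + 21795*(1/28150) = -15909*sqrt(18829)/18829 + 4359/5630 = 4359/5630 - 15909*sqrt(18829)/18829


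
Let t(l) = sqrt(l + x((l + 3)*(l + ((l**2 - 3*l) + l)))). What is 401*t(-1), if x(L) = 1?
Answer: 0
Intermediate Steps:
t(l) = sqrt(1 + l) (t(l) = sqrt(l + 1) = sqrt(1 + l))
401*t(-1) = 401*sqrt(1 - 1) = 401*sqrt(0) = 401*0 = 0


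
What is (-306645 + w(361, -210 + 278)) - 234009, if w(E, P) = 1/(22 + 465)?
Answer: -263298497/487 ≈ -5.4065e+5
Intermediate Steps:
w(E, P) = 1/487
(-306645 + w(361, -210 + 278)) - 234009 = (-306645 + 1/487) - 234009 = -149336114/487 - 234009 = -263298497/487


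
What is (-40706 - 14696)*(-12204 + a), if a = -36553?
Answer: 2701235314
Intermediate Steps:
(-40706 - 14696)*(-12204 + a) = (-40706 - 14696)*(-12204 - 36553) = -55402*(-48757) = 2701235314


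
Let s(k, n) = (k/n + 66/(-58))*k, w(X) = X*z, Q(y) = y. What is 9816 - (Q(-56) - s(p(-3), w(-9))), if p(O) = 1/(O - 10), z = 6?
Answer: 2612687425/264654 ≈ 9872.1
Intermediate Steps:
p(O) = 1/(-10 + O)
w(X) = 6*X (w(X) = X*6 = 6*X)
s(k, n) = k*(-33/29 + k/n) (s(k, n) = (k/n + 66*(-1/58))*k = (k/n - 33/29)*k = (-33/29 + k/n)*k = k*(-33/29 + k/n))
9816 - (Q(-56) - s(p(-3), w(-9))) = 9816 - (-56 - (-33/(29*(-10 - 3)) + (1/(-10 - 3))**2/((6*(-9))))) = 9816 - (-56 - (-33/29/(-13) + (1/(-13))**2/(-54))) = 9816 - (-56 - (-33/29*(-1/13) + (-1/13)**2*(-1/54))) = 9816 - (-56 - (33/377 + (1/169)*(-1/54))) = 9816 - (-56 - (33/377 - 1/9126)) = 9816 - (-56 - 1*23137/264654) = 9816 - (-56 - 23137/264654) = 9816 - 1*(-14843761/264654) = 9816 + 14843761/264654 = 2612687425/264654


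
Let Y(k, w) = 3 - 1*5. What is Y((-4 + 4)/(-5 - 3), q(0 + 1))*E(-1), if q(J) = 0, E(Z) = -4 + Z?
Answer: 10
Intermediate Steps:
Y(k, w) = -2 (Y(k, w) = 3 - 5 = -2)
Y((-4 + 4)/(-5 - 3), q(0 + 1))*E(-1) = -2*(-4 - 1) = -2*(-5) = 10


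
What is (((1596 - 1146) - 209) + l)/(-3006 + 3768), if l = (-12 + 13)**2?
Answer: 121/381 ≈ 0.31759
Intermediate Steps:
l = 1 (l = 1**2 = 1)
(((1596 - 1146) - 209) + l)/(-3006 + 3768) = (((1596 - 1146) - 209) + 1)/(-3006 + 3768) = ((450 - 209) + 1)/762 = (241 + 1)*(1/762) = 242*(1/762) = 121/381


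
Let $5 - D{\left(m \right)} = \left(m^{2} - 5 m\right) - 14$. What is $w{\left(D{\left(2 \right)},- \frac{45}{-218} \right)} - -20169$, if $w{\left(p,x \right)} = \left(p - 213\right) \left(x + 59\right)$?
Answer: $\frac{985163}{109} \approx 9038.2$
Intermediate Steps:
$D{\left(m \right)} = 19 - m^{2} + 5 m$ ($D{\left(m \right)} = 5 - \left(\left(m^{2} - 5 m\right) - 14\right) = 5 - \left(-14 + m^{2} - 5 m\right) = 5 + \left(14 - m^{2} + 5 m\right) = 19 - m^{2} + 5 m$)
$w{\left(p,x \right)} = \left(-213 + p\right) \left(59 + x\right)$
$w{\left(D{\left(2 \right)},- \frac{45}{-218} \right)} - -20169 = \left(-12567 - 213 \left(- \frac{45}{-218}\right) + 59 \left(19 - 2^{2} + 5 \cdot 2\right) + \left(19 - 2^{2} + 5 \cdot 2\right) \left(- \frac{45}{-218}\right)\right) - -20169 = \left(-12567 - 213 \left(\left(-45\right) \left(- \frac{1}{218}\right)\right) + 59 \left(19 - 4 + 10\right) + \left(19 - 4 + 10\right) \left(\left(-45\right) \left(- \frac{1}{218}\right)\right)\right) + 20169 = \left(-12567 - \frac{9585}{218} + 59 \left(19 - 4 + 10\right) + \left(19 - 4 + 10\right) \frac{45}{218}\right) + 20169 = \left(-12567 - \frac{9585}{218} + 59 \cdot 25 + 25 \cdot \frac{45}{218}\right) + 20169 = \left(-12567 - \frac{9585}{218} + 1475 + \frac{1125}{218}\right) + 20169 = - \frac{1213258}{109} + 20169 = \frac{985163}{109}$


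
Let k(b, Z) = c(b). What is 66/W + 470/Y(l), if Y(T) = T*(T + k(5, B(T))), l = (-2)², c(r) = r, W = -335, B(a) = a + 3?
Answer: 77537/6030 ≈ 12.859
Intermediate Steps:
B(a) = 3 + a
k(b, Z) = b
l = 4
Y(T) = T*(5 + T) (Y(T) = T*(T + 5) = T*(5 + T))
66/W + 470/Y(l) = 66/(-335) + 470/((4*(5 + 4))) = 66*(-1/335) + 470/((4*9)) = -66/335 + 470/36 = -66/335 + 470*(1/36) = -66/335 + 235/18 = 77537/6030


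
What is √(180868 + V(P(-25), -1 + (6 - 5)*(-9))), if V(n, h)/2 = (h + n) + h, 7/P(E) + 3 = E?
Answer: √723310/2 ≈ 425.24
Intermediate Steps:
P(E) = 7/(-3 + E)
V(n, h) = 2*n + 4*h (V(n, h) = 2*((h + n) + h) = 2*(n + 2*h) = 2*n + 4*h)
√(180868 + V(P(-25), -1 + (6 - 5)*(-9))) = √(180868 + (2*(7/(-3 - 25)) + 4*(-1 + (6 - 5)*(-9)))) = √(180868 + (2*(7/(-28)) + 4*(-1 + 1*(-9)))) = √(180868 + (2*(7*(-1/28)) + 4*(-1 - 9))) = √(180868 + (2*(-¼) + 4*(-10))) = √(180868 + (-½ - 40)) = √(180868 - 81/2) = √(361655/2) = √723310/2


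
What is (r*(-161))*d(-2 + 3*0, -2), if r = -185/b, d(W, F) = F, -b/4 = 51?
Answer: 29785/102 ≈ 292.01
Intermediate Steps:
b = -204 (b = -4*51 = -204)
r = 185/204 (r = -185/(-204) = -185*(-1/204) = 185/204 ≈ 0.90686)
(r*(-161))*d(-2 + 3*0, -2) = ((185/204)*(-161))*(-2) = -29785/204*(-2) = 29785/102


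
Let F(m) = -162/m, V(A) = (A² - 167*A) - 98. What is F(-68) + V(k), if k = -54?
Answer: 402505/34 ≈ 11838.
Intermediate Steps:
V(A) = -98 + A² - 167*A
F(-68) + V(k) = -162/(-68) + (-98 + (-54)² - 167*(-54)) = -162*(-1/68) + (-98 + 2916 + 9018) = 81/34 + 11836 = 402505/34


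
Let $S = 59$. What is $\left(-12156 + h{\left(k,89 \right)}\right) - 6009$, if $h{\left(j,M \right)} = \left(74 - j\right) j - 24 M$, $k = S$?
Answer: $-19416$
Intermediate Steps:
$k = 59$
$h{\left(j,M \right)} = - 24 M + j \left(74 - j\right)$ ($h{\left(j,M \right)} = j \left(74 - j\right) - 24 M = - 24 M + j \left(74 - j\right)$)
$\left(-12156 + h{\left(k,89 \right)}\right) - 6009 = \left(-12156 - 1251\right) - 6009 = -13407 - 6009 = -19416$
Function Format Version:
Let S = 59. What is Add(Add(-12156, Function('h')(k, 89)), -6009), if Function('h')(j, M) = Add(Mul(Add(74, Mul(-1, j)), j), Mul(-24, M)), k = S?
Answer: -19416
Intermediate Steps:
k = 59
Function('h')(j, M) = Add(Mul(-24, M), Mul(j, Add(74, Mul(-1, j)))) (Function('h')(j, M) = Add(Mul(j, Add(74, Mul(-1, j))), Mul(-24, M)) = Add(Mul(-24, M), Mul(j, Add(74, Mul(-1, j)))))
Add(Add(-12156, Function('h')(k, 89)), -6009) = Add(Add(-12156, Add(Mul(-1, Pow(59, 2)), Mul(-24, 89), Mul(74, 59))), -6009) = Add(Add(-12156, Add(Mul(-1, 3481), -2136, 4366)), -6009) = Add(Add(-12156, Add(-3481, -2136, 4366)), -6009) = Add(Add(-12156, -1251), -6009) = Add(-13407, -6009) = -19416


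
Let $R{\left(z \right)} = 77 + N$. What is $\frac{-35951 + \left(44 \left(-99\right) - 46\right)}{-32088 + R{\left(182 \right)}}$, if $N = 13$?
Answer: $\frac{13451}{10666} \approx 1.2611$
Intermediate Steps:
$R{\left(z \right)} = 90$ ($R{\left(z \right)} = 77 + 13 = 90$)
$\frac{-35951 + \left(44 \left(-99\right) - 46\right)}{-32088 + R{\left(182 \right)}} = \frac{-35951 + \left(44 \left(-99\right) - 46\right)}{-32088 + 90} = \frac{-35951 - 4402}{-31998} = \left(-35951 - 4402\right) \left(- \frac{1}{31998}\right) = \left(-40353\right) \left(- \frac{1}{31998}\right) = \frac{13451}{10666}$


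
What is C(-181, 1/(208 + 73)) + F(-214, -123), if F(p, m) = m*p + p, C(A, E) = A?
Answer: 25927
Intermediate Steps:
F(p, m) = p + m*p
C(-181, 1/(208 + 73)) + F(-214, -123) = -181 - 214*(1 - 123) = -181 - 214*(-122) = -181 + 26108 = 25927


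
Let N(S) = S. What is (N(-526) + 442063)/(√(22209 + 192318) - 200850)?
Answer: -29560902150/13446835991 - 147179*√214527/13446835991 ≈ -2.2034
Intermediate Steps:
(N(-526) + 442063)/(√(22209 + 192318) - 200850) = (-526 + 442063)/(√(22209 + 192318) - 200850) = 441537/(√214527 - 200850) = 441537/(-200850 + √214527)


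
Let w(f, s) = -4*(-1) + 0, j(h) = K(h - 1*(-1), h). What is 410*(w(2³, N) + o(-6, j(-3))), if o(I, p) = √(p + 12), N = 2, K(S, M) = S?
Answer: 1640 + 410*√10 ≈ 2936.5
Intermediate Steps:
j(h) = 1 + h (j(h) = h - 1*(-1) = h + 1 = 1 + h)
w(f, s) = 4 (w(f, s) = 4 + 0 = 4)
o(I, p) = √(12 + p)
410*(w(2³, N) + o(-6, j(-3))) = 410*(4 + √(12 + (1 - 3))) = 410*(4 + √(12 - 2)) = 410*(4 + √10) = 1640 + 410*√10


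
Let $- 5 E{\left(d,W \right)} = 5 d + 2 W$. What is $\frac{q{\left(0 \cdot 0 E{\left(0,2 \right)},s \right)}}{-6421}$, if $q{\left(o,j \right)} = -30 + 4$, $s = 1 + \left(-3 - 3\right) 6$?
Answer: $\frac{26}{6421} \approx 0.0040492$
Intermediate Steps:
$E{\left(d,W \right)} = - d - \frac{2 W}{5}$ ($E{\left(d,W \right)} = - \frac{5 d + 2 W}{5} = - \frac{2 W + 5 d}{5} = - d - \frac{2 W}{5}$)
$s = -35$ ($s = 1 - 36 = -35$)
$q{\left(o,j \right)} = -26$
$\frac{q{\left(0 \cdot 0 E{\left(0,2 \right)},s \right)}}{-6421} = - \frac{26}{-6421} = \left(-26\right) \left(- \frac{1}{6421}\right) = \frac{26}{6421}$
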